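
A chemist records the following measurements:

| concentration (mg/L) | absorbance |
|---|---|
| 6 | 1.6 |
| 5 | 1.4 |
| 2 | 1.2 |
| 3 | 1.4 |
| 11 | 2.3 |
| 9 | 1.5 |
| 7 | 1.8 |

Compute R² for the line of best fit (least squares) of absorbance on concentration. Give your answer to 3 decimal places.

0.709

n = 7, Σx = 43, Σy = 11.2, Σxy = 74.6, Σx² = 325, Σy² = 18.7
Sxx = Σx² − (Σx)²/n = 325 − 264.142857 = 60.857143
Sxy = Σxy − (Σx)(Σy)/n = 74.6 − 68.8 = 5.8
Syy = Σy² − (Σy)²/n = 18.7 − 17.92 = 0.78
R² = Sxy²/(Sxx·Syy) = (5.8)²/(60.857143·0.78) = 0.708679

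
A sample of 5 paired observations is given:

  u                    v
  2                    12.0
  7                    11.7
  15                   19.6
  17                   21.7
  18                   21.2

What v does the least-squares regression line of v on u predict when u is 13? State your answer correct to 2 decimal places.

n = 5, Σx = 59, Σy = 86.2, Σxy = 1150.4, Σx² = 891
Sxx = Σx² − (Σx)²/n = 891 − 696.2 = 194.8
Sxy = Σxy − (Σx)(Σy)/n = 1150.4 − 1017.16 = 133.24
b = Sxy/Sxx = 133.24/194.8 = 0.683984
a = ȳ − b·x̄ = 17.24 − 0.683984·11.8 = 9.168994
ŷ(13) = a + b·13 = 9.168994 + 0.683984·13 = 18.060780

18.06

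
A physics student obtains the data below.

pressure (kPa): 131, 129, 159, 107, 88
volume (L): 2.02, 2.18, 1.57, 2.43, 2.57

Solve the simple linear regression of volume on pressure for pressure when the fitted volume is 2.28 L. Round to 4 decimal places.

n = 5, Σx = 614, Σy = 10.77, Σxy = 1281.64, Σx² = 78276
Sxx = Σx² − (Σx)²/n = 78276 − 75399.2 = 2876.8
Sxy = Σxy − (Σx)(Σy)/n = 1281.64 − 1322.556 = -40.916
b = Sxy/Sxx = -40.916/2876.8 = -0.014223
a = ȳ − b·x̄ = 2.154 − (-0.014223)·122.8 = 3.900553
Set a + b·x = 2.28: x = (2.28 − 3.900553) / (-0.014223) = 113.940952

113.9410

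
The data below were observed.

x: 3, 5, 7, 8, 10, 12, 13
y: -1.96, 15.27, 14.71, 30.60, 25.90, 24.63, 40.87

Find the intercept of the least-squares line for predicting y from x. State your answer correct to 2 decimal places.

n = 7, Σx = 58, Σy = 150.02, Σxy = 1504.11, Σx² = 560
Sxx = Σx² − (Σx)²/n = 560 − 480.571429 = 79.428571
Sxy = Σxy − (Σx)(Σy)/n = 1504.11 − 1243.022857 = 261.087143
b = Sxy/Sxx = 261.087143/79.428571 = 3.287068
a = ȳ − b·x̄ = 21.431429 − 3.287068·8.285714 = -5.804281

-5.80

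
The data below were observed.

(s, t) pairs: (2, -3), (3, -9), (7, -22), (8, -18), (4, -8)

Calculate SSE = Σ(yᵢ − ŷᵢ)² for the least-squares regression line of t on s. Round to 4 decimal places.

n = 5, Σx = 24, Σy = -60, Σxy = -363, Σx² = 142, Σy² = 962
Sxx = Σx² − (Σx)²/n = 142 − 115.2 = 26.8
Sxy = Σxy − (Σx)(Σy)/n = -363 − (-288) = -75
Syy = Σy² − (Σy)²/n = 962 − 720 = 242
b = Sxy/Sxx = -75/26.8 = -2.798507
SSE = Syy − b·Sxy = 242 − (-2.798507)·(-75) = 32.111940

32.1119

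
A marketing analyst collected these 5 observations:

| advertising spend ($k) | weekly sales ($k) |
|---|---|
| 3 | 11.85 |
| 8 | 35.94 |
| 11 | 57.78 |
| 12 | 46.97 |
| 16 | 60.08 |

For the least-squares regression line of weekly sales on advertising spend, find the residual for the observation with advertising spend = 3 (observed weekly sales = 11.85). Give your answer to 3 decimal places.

n = 5, Σx = 50, Σy = 212.62, Σxy = 2483.57, Σx² = 594
Sxx = Σx² − (Σx)²/n = 594 − 500 = 94
Sxy = Σxy − (Σx)(Σy)/n = 2483.57 − 2126.2 = 357.37
b = Sxy/Sxx = 357.37/94 = 3.801809
a = ȳ − b·x̄ = 42.524 − 3.801809·10 = 4.505915
ŷ(3) = 4.505915 + 3.801809·3 = 15.911340
residual = y − ŷ = 11.85 − 15.911340 = -4.061340

-4.061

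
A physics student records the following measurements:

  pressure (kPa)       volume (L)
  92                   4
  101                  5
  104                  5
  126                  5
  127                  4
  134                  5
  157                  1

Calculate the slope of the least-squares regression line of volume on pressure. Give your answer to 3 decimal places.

n = 7, Σx = 841, Σy = 29, Σxy = 3358, Σx² = 104091
Sxx = Σx² − (Σx)²/n = 104091 − 101040.142857 = 3050.857143
Sxy = Σxy − (Σx)(Σy)/n = 3358 − 3484.142857 = -126.142857
b = Sxy/Sxx = -126.142857/3050.857143 = -0.041347

-0.041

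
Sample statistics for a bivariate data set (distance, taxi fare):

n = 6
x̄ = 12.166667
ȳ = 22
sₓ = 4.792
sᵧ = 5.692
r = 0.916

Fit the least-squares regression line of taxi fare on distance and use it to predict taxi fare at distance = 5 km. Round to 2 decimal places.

b = r · sᵧ/sₓ = 0.916 · 5.692/4.792 = 1.088037
a = ȳ − b·x̄ = 22 − 1.088037·12.166667 = 8.762219
ŷ(5) = a + b·5 = 8.762219 + 1.088037·5 = 14.202403

14.20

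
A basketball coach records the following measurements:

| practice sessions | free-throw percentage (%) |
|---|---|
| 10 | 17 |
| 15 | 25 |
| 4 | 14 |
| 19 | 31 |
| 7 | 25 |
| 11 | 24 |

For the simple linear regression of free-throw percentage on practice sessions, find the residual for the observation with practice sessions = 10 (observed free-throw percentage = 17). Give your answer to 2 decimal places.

n = 6, Σx = 66, Σy = 136, Σxy = 1629, Σx² = 872
Sxx = Σx² − (Σx)²/n = 872 − 726 = 146
Sxy = Σxy − (Σx)(Σy)/n = 1629 − 1496 = 133
b = Sxy/Sxx = 133/146 = 0.910959
a = ȳ − b·x̄ = 22.666667 − 0.910959·11 = 12.646119
ŷ(10) = 12.646119 + 0.910959·10 = 21.755708
residual = y − ŷ = 17 − 21.755708 = -4.755708

-4.76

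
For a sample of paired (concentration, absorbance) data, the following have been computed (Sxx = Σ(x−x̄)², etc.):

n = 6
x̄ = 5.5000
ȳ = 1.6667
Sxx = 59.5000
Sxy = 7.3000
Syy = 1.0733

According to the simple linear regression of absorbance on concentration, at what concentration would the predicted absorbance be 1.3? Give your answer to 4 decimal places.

2.5111

b = Sxy/Sxx = 7.3/59.5 = 0.122689
a = ȳ − b·x̄ = 1.6667 − 0.122689·5.5 = 0.991910
Set a + b·x = 1.3: x = (1.3 − 0.991910) / 0.122689 = 2.511144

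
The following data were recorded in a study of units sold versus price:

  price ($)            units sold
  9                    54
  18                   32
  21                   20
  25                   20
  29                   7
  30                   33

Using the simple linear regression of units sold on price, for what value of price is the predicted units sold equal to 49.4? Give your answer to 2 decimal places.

7.97

n = 6, Σx = 132, Σy = 166, Σxy = 3175, Σx² = 3212
Sxx = Σx² − (Σx)²/n = 3212 − 2904 = 308
Sxy = Σxy − (Σx)(Σy)/n = 3175 − 3652 = -477
b = Sxy/Sxx = -477/308 = -1.548701
a = ȳ − b·x̄ = 27.666667 − (-1.548701)·22 = 61.738095
Set a + b·x = 49.4: x = (49.4 − 61.738095) / (-1.548701) = 7.966737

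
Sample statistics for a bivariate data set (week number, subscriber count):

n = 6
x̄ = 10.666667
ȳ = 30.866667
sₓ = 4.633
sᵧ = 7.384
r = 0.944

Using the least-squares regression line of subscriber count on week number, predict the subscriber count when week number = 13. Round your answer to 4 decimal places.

b = r · sᵧ/sₓ = 0.944 · 7.384/4.633 = 1.504532
a = ȳ − b·x̄ = 30.866667 − 1.504532·10.666667 = 14.818327
ŷ(13) = a + b·13 = 14.818327 + 1.504532·13 = 34.377241

34.3772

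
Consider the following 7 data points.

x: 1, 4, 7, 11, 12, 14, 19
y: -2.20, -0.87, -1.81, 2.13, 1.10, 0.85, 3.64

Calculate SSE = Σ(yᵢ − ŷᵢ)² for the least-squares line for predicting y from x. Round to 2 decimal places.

4.80

n = 7, Σx = 68, Σy = 2.84, Σxy = 99.34, Σx² = 888, Σy² = 28.592
Sxx = Σx² − (Σx)²/n = 888 − 660.571429 = 227.428571
Sxy = Σxy − (Σx)(Σy)/n = 99.34 − 27.588571 = 71.751429
Syy = Σy² − (Σy)²/n = 28.592 − 1.152229 = 27.439771
b = Sxy/Sxx = 71.751429/227.428571 = 0.315490
SSE = Syy − b·Sxy = 27.439771 − 0.315490·71.751429 = 4.802917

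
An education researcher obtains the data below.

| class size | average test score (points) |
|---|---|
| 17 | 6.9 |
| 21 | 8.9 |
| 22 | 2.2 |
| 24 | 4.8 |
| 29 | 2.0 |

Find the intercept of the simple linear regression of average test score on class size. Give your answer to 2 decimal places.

15.11

n = 5, Σx = 113, Σy = 24.8, Σxy = 525.8, Σx² = 2631
Sxx = Σx² − (Σx)²/n = 2631 − 2553.8 = 77.2
Sxy = Σxy − (Σx)(Σy)/n = 525.8 − 560.48 = -34.68
b = Sxy/Sxx = -34.68/77.2 = -0.449223
a = ȳ − b·x̄ = 4.96 − (-0.449223)·22.6 = 15.112435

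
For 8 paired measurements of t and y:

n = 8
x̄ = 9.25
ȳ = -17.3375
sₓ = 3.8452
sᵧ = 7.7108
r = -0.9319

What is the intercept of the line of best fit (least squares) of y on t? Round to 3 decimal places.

b = r · sᵧ/sₓ = -0.9319 · 7.7108/3.8452 = -1.868744
a = ȳ − b·x̄ = -17.3375 − (-1.868744)·9.25 = -0.051618

-0.052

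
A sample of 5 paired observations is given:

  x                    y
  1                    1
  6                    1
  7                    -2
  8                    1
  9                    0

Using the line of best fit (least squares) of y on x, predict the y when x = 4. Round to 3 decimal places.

0.495

n = 5, Σx = 31, Σy = 1, Σxy = 1, Σx² = 231
Sxx = Σx² − (Σx)²/n = 231 − 192.2 = 38.8
Sxy = Σxy − (Σx)(Σy)/n = 1 − 6.2 = -5.2
b = Sxy/Sxx = -5.2/38.8 = -0.134021
a = ȳ − b·x̄ = 0.2 − (-0.134021)·6.2 = 1.030928
ŷ(4) = a + b·4 = 1.030928 + (-0.134021)·4 = 0.494845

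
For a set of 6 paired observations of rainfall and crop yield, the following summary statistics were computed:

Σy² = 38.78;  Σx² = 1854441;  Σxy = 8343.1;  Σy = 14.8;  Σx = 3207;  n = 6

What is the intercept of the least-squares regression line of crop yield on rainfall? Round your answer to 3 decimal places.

Sxx = Σx² − (Σx)²/n = 1854441 − 1714141.5 = 140299.5
Sxy = Σxy − (Σx)(Σy)/n = 8343.1 − 7910.6 = 432.5
b = Sxy/Sxx = 432.5/140299.5 = 0.003083
a = ȳ − b·x̄ = 2.466667 − 0.003083·534.5 = 0.818968

0.819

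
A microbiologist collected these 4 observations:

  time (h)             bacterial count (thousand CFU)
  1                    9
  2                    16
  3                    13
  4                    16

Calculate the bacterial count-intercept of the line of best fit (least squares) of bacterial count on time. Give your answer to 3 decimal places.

9.000

n = 4, Σx = 10, Σy = 54, Σxy = 144, Σx² = 30
Sxx = Σx² − (Σx)²/n = 30 − 25 = 5
Sxy = Σxy − (Σx)(Σy)/n = 144 − 135 = 9
b = Sxy/Sxx = 9/5 = 1.8
a = ȳ − b·x̄ = 13.5 − 1.8·2.5 = 9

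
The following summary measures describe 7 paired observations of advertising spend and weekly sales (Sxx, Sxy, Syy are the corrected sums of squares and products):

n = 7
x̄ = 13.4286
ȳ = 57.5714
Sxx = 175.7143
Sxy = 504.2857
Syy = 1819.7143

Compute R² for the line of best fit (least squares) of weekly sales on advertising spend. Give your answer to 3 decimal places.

R² = Sxy²/(Sxx·Syy) = (504.2857)²/(175.7143·1819.7143) = 0.795322

0.795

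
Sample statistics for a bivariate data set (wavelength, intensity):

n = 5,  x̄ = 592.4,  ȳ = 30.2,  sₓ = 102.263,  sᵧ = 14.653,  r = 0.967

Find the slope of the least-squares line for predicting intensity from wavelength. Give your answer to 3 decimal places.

0.139

b = r · sᵧ/sₓ = 0.967 · 14.653/102.263 = 0.138559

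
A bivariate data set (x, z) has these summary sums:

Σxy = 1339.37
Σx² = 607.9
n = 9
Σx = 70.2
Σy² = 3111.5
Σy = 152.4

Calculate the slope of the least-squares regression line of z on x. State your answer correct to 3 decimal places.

Sxx = Σx² − (Σx)²/n = 607.9 − 547.56 = 60.34
Sxy = Σxy − (Σx)(Σy)/n = 1339.37 − 1188.72 = 150.65
b = Sxy/Sxx = 150.65/60.34 = 2.496685

2.497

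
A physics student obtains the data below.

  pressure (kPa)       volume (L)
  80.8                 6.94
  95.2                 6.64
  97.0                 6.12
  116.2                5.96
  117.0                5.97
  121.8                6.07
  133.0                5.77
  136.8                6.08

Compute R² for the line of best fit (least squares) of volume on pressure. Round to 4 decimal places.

0.6957

n = 8, Σx = 897.8, Σy = 49.55, Σxy = 5516.042, Σx² = 103430.6, Σy² = 307.9743
Sxx = Σx² − (Σx)²/n = 103430.6 − 100755.605 = 2674.995
Sxy = Σxy − (Σx)(Σy)/n = 5516.042 − 5560.74875 = -44.70675
Syy = Σy² − (Σy)²/n = 307.9743 − 306.900312 = 1.073988
R² = Sxy²/(Sxx·Syy) = (-44.70675)²/(2674.995·1.073988) = 0.695703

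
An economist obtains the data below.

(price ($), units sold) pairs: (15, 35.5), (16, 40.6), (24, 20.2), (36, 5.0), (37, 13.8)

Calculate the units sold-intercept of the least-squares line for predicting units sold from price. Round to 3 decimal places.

n = 5, Σx = 128, Σy = 115.1, Σxy = 2357.5, Σx² = 3722
Sxx = Σx² − (Σx)²/n = 3722 − 3276.8 = 445.2
Sxy = Σxy − (Σx)(Σy)/n = 2357.5 − 2946.56 = -589.06
b = Sxy/Sxx = -589.06/445.2 = -1.323136
a = ȳ − b·x̄ = 23.02 − (-1.323136)·25.6 = 56.892273

56.892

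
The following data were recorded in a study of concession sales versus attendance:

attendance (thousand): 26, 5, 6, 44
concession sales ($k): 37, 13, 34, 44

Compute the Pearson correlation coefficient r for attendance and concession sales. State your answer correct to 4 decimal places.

0.7743

n = 4, Σx = 81, Σy = 128, Σxy = 3167, Σx² = 2673, Σy² = 4630
Sxx = Σx² − (Σx)²/n = 2673 − 1640.25 = 1032.75
Sxy = Σxy − (Σx)(Σy)/n = 3167 − 2592 = 575
Syy = Σy² − (Σy)²/n = 4630 − 4096 = 534
r = Sxy/√(Sxx·Syy) = 575/√(551488.5) = 575/742.622717 = 0.774283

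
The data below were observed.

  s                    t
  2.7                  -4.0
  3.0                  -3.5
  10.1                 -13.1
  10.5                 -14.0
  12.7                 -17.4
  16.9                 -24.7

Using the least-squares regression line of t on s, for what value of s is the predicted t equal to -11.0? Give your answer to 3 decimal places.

8.088

n = 6, Σx = 55.9, Σy = -76.7, Σxy = -939.02, Σx² = 675.45
Sxx = Σx² − (Σx)²/n = 675.45 − 520.801667 = 154.648333
Sxy = Σxy − (Σx)(Σy)/n = -939.02 − (-714.588333) = -224.431667
b = Sxy/Sxx = -224.431667/154.648333 = -1.451239
a = ȳ − b·x̄ = -12.783333 − (-1.451239)·9.316667 = 0.737375
Set a + b·x = -11.0: x = (-11.0 − 0.737375) / (-1.451239) = 8.087831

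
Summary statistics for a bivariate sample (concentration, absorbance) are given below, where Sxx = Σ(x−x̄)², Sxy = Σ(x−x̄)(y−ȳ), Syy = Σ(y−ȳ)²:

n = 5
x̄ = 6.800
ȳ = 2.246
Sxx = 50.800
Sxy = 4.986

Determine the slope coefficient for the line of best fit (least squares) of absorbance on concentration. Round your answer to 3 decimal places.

b = Sxy/Sxx = 4.986/50.8 = 0.098150

0.098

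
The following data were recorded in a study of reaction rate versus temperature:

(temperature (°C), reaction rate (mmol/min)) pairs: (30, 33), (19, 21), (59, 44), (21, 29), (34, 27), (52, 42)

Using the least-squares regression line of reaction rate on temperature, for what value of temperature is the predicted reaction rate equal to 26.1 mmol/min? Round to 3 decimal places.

22.763

n = 6, Σx = 215, Σy = 196, Σxy = 7696, Σx² = 9043
Sxx = Σx² − (Σx)²/n = 9043 − 7704.166667 = 1338.833333
Sxy = Σxy − (Σx)(Σy)/n = 7696 − 7023.333333 = 672.666667
b = Sxy/Sxx = 672.666667/1338.833333 = 0.502427
a = ȳ − b·x̄ = 32.666667 − 0.502427·35.833333 = 14.663015
Set a + b·x = 26.1: x = (26.1 − 14.663015) / 0.502427 = 22.763454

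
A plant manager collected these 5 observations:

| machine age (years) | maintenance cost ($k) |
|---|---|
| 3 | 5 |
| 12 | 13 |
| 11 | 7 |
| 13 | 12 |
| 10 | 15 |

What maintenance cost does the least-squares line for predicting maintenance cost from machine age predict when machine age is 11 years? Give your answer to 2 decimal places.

11.25

n = 5, Σx = 49, Σy = 52, Σxy = 554, Σx² = 543
Sxx = Σx² − (Σx)²/n = 543 − 480.2 = 62.8
Sxy = Σxy − (Σx)(Σy)/n = 554 − 509.6 = 44.4
b = Sxy/Sxx = 44.4/62.8 = 0.707006
a = ȳ − b·x̄ = 10.4 − 0.707006·9.8 = 3.471338
ŷ(11) = a + b·11 = 3.471338 + 0.707006·11 = 11.248408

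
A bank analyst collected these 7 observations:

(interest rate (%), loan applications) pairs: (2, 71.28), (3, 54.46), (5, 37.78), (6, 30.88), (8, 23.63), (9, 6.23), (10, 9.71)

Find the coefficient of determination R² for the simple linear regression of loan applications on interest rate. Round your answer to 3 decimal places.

n = 7, Σx = 43, Σy = 233.97, Σxy = 1022.33, Σx² = 319, Σy² = 11119.1067
Sxx = Σx² − (Σx)²/n = 319 − 264.142857 = 54.857143
Sxy = Σxy − (Σx)(Σy)/n = 1022.33 − 1437.244286 = -414.914286
Syy = Σy² − (Σy)²/n = 11119.1067 − 7820.280129 = 3298.826571
R² = Sxy²/(Sxx·Syy) = (-414.914286)²/(54.857143·3298.826571) = 0.951314

0.951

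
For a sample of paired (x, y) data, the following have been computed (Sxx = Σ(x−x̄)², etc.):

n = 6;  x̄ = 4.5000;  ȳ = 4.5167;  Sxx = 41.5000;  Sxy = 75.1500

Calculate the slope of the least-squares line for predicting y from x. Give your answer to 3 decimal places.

b = Sxy/Sxx = 75.15/41.5 = 1.810843

1.811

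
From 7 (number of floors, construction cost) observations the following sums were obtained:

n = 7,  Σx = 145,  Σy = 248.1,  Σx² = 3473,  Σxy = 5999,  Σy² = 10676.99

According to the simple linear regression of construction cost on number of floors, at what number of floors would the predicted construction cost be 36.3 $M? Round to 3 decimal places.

21.182

Sxx = Σx² − (Σx)²/n = 3473 − 3003.571429 = 469.428571
Sxy = Σxy − (Σx)(Σy)/n = 5999 − 5139.214286 = 859.785714
b = Sxy/Sxx = 859.785714/469.428571 = 1.831558
a = ȳ − b·x̄ = 35.442857 − 1.831558·20.714286 = -2.496561
Set a + b·x = 36.3: x = (36.3 − (-2.496561)) / 1.831558 = 21.182271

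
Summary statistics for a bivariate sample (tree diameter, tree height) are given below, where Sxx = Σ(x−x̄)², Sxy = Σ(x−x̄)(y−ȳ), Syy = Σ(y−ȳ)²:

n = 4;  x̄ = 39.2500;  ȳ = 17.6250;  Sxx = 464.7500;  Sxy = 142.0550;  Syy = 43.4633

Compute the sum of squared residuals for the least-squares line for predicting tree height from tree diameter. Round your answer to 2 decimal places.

b = Sxy/Sxx = 142.055/464.75 = 0.305659
SSE = Syy − b·Sxy = 43.4633 − 0.305659·142.055 = 0.042917

0.04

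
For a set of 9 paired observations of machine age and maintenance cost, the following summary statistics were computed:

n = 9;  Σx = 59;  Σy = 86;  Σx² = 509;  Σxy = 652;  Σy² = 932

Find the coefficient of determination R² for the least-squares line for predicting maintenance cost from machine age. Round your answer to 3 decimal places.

0.578

Sxx = Σx² − (Σx)²/n = 509 − 386.777778 = 122.222222
Sxy = Σxy − (Σx)(Σy)/n = 652 − 563.777778 = 88.222222
Syy = Σy² − (Σy)²/n = 932 − 821.777778 = 110.222222
R² = Sxy²/(Sxx·Syy) = (88.222222)²/(122.222222·110.222222) = 0.577746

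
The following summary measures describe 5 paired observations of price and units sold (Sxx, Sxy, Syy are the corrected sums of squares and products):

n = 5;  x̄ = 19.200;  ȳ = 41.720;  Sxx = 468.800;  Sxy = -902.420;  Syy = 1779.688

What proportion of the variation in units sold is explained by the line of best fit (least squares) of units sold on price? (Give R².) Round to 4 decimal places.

R² = Sxy²/(Sxx·Syy) = (-902.42)²/(468.8·1779.688) = 0.976081

0.9761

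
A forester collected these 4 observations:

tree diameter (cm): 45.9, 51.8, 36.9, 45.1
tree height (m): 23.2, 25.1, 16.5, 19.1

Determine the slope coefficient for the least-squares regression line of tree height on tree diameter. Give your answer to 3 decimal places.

n = 4, Σx = 179.7, Σy = 83.9, Σxy = 3835.32, Σx² = 8185.67
Sxx = Σx² − (Σx)²/n = 8185.67 − 8073.0225 = 112.6475
Sxy = Σxy − (Σx)(Σy)/n = 3835.32 − 3769.2075 = 66.1125
b = Sxy/Sxx = 66.1125/112.6475 = 0.586897

0.587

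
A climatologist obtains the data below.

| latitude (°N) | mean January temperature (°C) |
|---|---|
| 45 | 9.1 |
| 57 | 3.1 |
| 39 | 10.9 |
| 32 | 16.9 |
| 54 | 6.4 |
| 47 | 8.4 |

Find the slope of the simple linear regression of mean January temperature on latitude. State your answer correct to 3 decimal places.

-0.487

n = 6, Σx = 274, Σy = 54.8, Σxy = 2292.5, Σx² = 12944
Sxx = Σx² − (Σx)²/n = 12944 − 12512.666667 = 431.333333
Sxy = Σxy − (Σx)(Σy)/n = 2292.5 − 2502.533333 = -210.033333
b = Sxy/Sxx = -210.033333/431.333333 = -0.486940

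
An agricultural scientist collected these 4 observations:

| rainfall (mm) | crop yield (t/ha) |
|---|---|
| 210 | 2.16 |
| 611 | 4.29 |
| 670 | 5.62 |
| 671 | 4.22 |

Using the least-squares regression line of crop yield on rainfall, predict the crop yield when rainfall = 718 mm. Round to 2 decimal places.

5.11

n = 4, Σx = 2162, Σy = 16.29, Σxy = 9671.81, Σx² = 1316562
Sxx = Σx² − (Σx)²/n = 1316562 − 1168561 = 148001
Sxy = Σxy − (Σx)(Σy)/n = 9671.81 − 8804.745 = 867.065
b = Sxy/Sxx = 867.065/148001 = 0.005859
a = ȳ − b·x̄ = 4.0725 − 0.005859·540.5 = 0.905977
ŷ(718) = a + b·718 = 0.905977 + 0.005859·718 = 5.112385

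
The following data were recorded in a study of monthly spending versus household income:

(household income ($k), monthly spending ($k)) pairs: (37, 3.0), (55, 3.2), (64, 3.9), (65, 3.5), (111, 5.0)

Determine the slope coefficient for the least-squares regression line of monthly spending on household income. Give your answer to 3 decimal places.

n = 5, Σx = 332, Σy = 18.6, Σxy = 1319.1, Σx² = 25036
Sxx = Σx² − (Σx)²/n = 25036 − 22044.8 = 2991.2
Sxy = Σxy − (Σx)(Σy)/n = 1319.1 − 1235.04 = 84.06
b = Sxy/Sxx = 84.06/2991.2 = 0.028102

0.028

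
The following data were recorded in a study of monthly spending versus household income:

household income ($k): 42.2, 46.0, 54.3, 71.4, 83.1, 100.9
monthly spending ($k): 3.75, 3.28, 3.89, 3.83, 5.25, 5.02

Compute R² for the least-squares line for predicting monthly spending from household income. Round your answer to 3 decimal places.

0.742

n = 6, Σx = 397.9, Σy = 25.02, Σxy = 1736.612, Σx² = 29029.71, Σy² = 107.3848
Sxx = Σx² − (Σx)²/n = 29029.71 − 26387.401667 = 2642.308333
Sxy = Σxy − (Σx)(Σy)/n = 1736.612 − 1659.243 = 77.369
Syy = Σy² − (Σy)²/n = 107.3848 − 104.3334 = 3.0514
R² = Sxy²/(Sxx·Syy) = (77.369)²/(2642.308333·3.0514) = 0.742423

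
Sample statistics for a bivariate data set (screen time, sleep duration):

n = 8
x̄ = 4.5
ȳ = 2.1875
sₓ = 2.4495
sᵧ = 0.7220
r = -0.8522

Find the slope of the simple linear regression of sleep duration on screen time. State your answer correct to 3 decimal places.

-0.251

b = r · sᵧ/sₓ = -0.8522 · 0.722/2.4495 = -0.251189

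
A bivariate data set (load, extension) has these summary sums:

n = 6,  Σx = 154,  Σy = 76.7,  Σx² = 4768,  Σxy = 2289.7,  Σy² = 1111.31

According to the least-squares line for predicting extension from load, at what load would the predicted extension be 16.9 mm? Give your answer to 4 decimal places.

Sxx = Σx² − (Σx)²/n = 4768 − 3952.666667 = 815.333333
Sxy = Σxy − (Σx)(Σy)/n = 2289.7 − 1968.633333 = 321.066667
b = Sxy/Sxx = 321.066667/815.333333 = 0.393786
a = ȳ − b·x̄ = 12.783333 − 0.393786·25.666667 = 2.676165
Set a + b·x = 16.9: x = (16.9 − 2.676165) / 0.393786 = 36.120743

36.1207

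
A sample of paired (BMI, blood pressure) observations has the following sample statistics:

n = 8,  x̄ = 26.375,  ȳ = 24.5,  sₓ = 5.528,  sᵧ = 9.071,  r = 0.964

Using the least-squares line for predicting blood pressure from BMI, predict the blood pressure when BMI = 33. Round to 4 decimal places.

b = r · sᵧ/sₓ = 0.964 · 9.071/5.528 = 1.581846
a = ȳ − b·x̄ = 24.5 − 1.581846·26.375 = -17.221185
ŷ(33) = a + b·33 = -17.221185 + 1.581846·33 = 34.979729

34.9797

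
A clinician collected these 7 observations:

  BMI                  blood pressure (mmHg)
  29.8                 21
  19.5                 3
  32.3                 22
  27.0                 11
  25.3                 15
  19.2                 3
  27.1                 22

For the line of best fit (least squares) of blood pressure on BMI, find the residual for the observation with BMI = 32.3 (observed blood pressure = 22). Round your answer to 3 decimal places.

-2.184

n = 7, Σx = 180.2, Σy = 97, Σxy = 2725.2, Σx² = 4783.72
Sxx = Σx² − (Σx)²/n = 4783.72 − 4638.862857 = 144.857143
Sxy = Σxy − (Σx)(Σy)/n = 2725.2 − 2497.057143 = 228.142857
b = Sxy/Sxx = 228.142857/144.857143 = 1.574951
a = ȳ − b·x̄ = 13.857143 − 1.574951·25.742857 = -26.686588
ŷ(32.3) = -26.686588 + 1.574951·32.3 = 24.184320
residual = y − ŷ = 22 − 24.184320 = -2.184320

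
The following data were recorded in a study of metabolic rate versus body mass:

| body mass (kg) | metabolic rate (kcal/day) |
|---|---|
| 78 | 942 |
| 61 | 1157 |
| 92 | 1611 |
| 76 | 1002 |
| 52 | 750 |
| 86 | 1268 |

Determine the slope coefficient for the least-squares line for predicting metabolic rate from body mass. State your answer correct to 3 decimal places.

n = 6, Σx = 445, Σy = 6730, Σxy = 516465, Σx² = 34145
Sxx = Σx² − (Σx)²/n = 34145 − 33004.166667 = 1140.833333
Sxy = Σxy − (Σx)(Σy)/n = 516465 − 499141.666667 = 17323.333333
b = Sxy/Sxx = 17323.333333/1140.833333 = 15.184806

15.185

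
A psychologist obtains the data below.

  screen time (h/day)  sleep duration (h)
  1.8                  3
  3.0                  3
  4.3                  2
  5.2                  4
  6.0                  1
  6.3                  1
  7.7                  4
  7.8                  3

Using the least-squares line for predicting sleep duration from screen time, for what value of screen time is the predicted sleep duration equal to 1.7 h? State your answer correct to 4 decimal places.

n = 8, Σx = 42.1, Σy = 21, Σxy = 110.3, Σx² = 253.59
Sxx = Σx² − (Σx)²/n = 253.59 − 221.55125 = 32.03875
Sxy = Σxy − (Σx)(Σy)/n = 110.3 − 110.5125 = -0.2125
b = Sxy/Sxx = -0.2125/32.03875 = -0.006633
a = ȳ − b·x̄ = 2.625 − (-0.006633)·5.2625 = 2.659904
Set a + b·x = 1.7: x = (1.7 − 2.659904) / (-0.006633) = 144.725294

144.7253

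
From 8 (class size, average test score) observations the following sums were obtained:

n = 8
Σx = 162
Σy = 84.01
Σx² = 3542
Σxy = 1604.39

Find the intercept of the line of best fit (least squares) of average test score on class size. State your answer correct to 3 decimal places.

17.998

Sxx = Σx² − (Σx)²/n = 3542 − 3280.5 = 261.5
Sxy = Σxy − (Σx)(Σy)/n = 1604.39 − 1701.2025 = -96.8125
b = Sxy/Sxx = -96.8125/261.5 = -0.370220
a = ȳ − b·x̄ = 10.50125 − (-0.370220)·20.25 = 17.998203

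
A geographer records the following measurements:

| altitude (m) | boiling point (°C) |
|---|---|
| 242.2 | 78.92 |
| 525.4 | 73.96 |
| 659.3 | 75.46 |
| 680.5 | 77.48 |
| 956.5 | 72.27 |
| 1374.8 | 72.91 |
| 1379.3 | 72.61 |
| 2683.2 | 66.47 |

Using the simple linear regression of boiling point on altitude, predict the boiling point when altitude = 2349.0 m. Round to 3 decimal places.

n = 8, Σx = 8501.2, Σy = 590.08, Σxy = 608315.126, Σx² = 13139460.76
Sxx = Σx² − (Σx)²/n = 13139460.76 − 9033800.18 = 4105660.58
Sxy = Σxy − (Σx)(Σy)/n = 608315.126 − 627048.512 = -18733.386
b = Sxy/Sxx = -18733.386/4105660.58 = -0.004563
a = ȳ − b·x̄ = 73.76 − (-0.004563)·1062.65 = 78.608680
ŷ(2349.0) = a + b·2349.0 = 78.608680 + (-0.004563)·2349 = 67.890618

67.891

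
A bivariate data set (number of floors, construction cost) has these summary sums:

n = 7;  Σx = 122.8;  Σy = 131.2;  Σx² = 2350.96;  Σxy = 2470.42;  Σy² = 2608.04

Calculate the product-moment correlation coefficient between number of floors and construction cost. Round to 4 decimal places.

Sxx = Σx² − (Σx)²/n = 2350.96 − 2154.262857 = 196.697143
Sxy = Σxy − (Σx)(Σy)/n = 2470.42 − 2301.622857 = 168.797143
Syy = Σy² − (Σy)²/n = 2608.04 − 2459.062857 = 148.977143
r = Sxy/√(Sxx·Syy) = 168.797143/√(29303.378351) = 168.797143/171.182296 = 0.986067

0.9861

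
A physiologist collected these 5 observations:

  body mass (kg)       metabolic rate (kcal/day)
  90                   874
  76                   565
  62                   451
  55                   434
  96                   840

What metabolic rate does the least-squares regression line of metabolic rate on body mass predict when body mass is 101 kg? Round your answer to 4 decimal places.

n = 5, Σx = 379, Σy = 3164, Σxy = 254072, Σx² = 29961
Sxx = Σx² − (Σx)²/n = 29961 − 28728.2 = 1232.8
Sxy = Σxy − (Σx)(Σy)/n = 254072 − 239831.2 = 14240.8
b = Sxy/Sxx = 14240.8/1232.8 = 11.551590
a = ȳ − b·x̄ = 632.8 − 11.551590·75.8 = -242.810513
ŷ(101) = a + b·101 = -242.810513 + 11.551590·101 = 923.900065

923.9001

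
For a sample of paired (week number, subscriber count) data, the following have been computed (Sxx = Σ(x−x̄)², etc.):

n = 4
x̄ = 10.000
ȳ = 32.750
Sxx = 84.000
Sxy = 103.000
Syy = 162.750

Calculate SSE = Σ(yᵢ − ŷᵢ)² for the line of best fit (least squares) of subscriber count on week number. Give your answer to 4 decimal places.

36.4524

b = Sxy/Sxx = 103/84 = 1.226190
SSE = Syy − b·Sxy = 162.75 − 1.226190·103 = 36.452381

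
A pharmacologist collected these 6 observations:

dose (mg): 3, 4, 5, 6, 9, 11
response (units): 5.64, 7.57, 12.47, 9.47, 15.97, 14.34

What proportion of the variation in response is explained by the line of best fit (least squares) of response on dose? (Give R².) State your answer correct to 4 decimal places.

0.7417

n = 6, Σx = 38, Σy = 65.46, Σxy = 467.84, Σx² = 288, Σy² = 794.9728
Sxx = Σx² − (Σx)²/n = 288 − 240.666667 = 47.333333
Sxy = Σxy − (Σx)(Σy)/n = 467.84 − 414.58 = 53.26
Syy = Σy² − (Σy)²/n = 794.9728 − 714.1686 = 80.8042
R² = Sxy²/(Sxx·Syy) = (53.26)²/(47.333333·80.8042) = 0.741654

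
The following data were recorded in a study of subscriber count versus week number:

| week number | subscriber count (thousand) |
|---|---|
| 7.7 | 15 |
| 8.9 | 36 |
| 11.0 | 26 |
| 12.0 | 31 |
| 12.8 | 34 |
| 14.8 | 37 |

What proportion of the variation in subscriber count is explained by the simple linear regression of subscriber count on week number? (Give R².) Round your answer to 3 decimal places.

0.447

n = 6, Σx = 67.2, Σy = 179, Σxy = 2076.7, Σx² = 786.38, Σy² = 5683
Sxx = Σx² − (Σx)²/n = 786.38 − 752.64 = 33.74
Sxy = Σxy − (Σx)(Σy)/n = 2076.7 − 2004.8 = 71.9
Syy = Σy² − (Σy)²/n = 5683 − 5340.166667 = 342.833333
R² = Sxy²/(Sxx·Syy) = (71.9)²/(33.74·342.833333) = 0.446920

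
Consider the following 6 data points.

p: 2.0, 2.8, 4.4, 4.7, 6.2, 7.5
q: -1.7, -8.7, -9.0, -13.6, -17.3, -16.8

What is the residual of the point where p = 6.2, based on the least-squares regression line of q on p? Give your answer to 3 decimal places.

-1.863

n = 6, Σx = 27.6, Σy = -67.1, Σxy = -364.54, Σx² = 147.98
Sxx = Σx² − (Σx)²/n = 147.98 − 126.96 = 21.02
Sxy = Σxy − (Σx)(Σy)/n = -364.54 − (-308.66) = -55.88
b = Sxy/Sxx = -55.88/21.02 = -2.658421
a = ȳ − b·x̄ = -11.183333 − (-2.658421)·4.6 = 1.045401
ŷ(6.2) = 1.045401 + (-2.658421)·6.2 = -15.436806
residual = y − ŷ = -17.3 − (-15.436806) = -1.863194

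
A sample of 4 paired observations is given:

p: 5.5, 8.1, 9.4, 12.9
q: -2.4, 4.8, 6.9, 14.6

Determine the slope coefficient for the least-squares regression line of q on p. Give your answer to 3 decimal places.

2.265

n = 4, Σx = 35.9, Σy = 23.9, Σxy = 278.88, Σx² = 350.63
Sxx = Σx² − (Σx)²/n = 350.63 − 322.2025 = 28.4275
Sxy = Σxy − (Σx)(Σy)/n = 278.88 − 214.5025 = 64.3775
b = Sxy/Sxx = 64.3775/28.4275 = 2.264621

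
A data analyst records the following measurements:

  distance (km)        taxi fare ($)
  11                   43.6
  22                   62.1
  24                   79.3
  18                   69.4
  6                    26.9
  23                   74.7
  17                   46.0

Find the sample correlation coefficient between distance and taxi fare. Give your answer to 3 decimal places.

0.928

n = 7, Σx = 121, Σy = 402, Σxy = 7659.7, Σx² = 2359, Σy² = 25281.92
Sxx = Σx² − (Σx)²/n = 2359 − 2091.571429 = 267.428571
Sxy = Σxy − (Σx)(Σy)/n = 7659.7 − 6948.857143 = 710.842857
Syy = Σy² − (Σy)²/n = 25281.92 − 23086.285714 = 2195.634286
r = Sxy/√(Sxx·Syy) = 710.842857/√(587175.340408) = 710.842857/766.273672 = 0.927662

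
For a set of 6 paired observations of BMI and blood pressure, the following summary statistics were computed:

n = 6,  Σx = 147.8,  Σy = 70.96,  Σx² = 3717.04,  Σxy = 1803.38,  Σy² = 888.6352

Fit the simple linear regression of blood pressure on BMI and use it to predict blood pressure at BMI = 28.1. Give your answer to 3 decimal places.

14.346

Sxx = Σx² − (Σx)²/n = 3717.04 − 3640.806667 = 76.233333
Sxy = Σxy − (Σx)(Σy)/n = 1803.38 − 1747.981333 = 55.398667
b = Sxy/Sxx = 55.398667/76.233333 = 0.726699
a = ȳ − b·x̄ = 11.826667 − 0.726699·24.633333 = -6.074345
ŷ(28.1) = a + b·28.1 = -6.074345 + 0.726699·28.1 = 14.345889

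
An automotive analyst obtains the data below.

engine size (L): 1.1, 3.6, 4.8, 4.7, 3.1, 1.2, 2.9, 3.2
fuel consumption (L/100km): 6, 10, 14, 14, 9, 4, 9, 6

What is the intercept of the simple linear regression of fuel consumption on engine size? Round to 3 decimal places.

1.586

n = 8, Σx = 24.6, Σy = 72, Σxy = 253.6, Σx² = 89
Sxx = Σx² − (Σx)²/n = 89 − 75.645 = 13.355
Sxy = Σxy − (Σx)(Σy)/n = 253.6 − 221.4 = 32.2
b = Sxy/Sxx = 32.2/13.355 = 2.411082
a = ȳ − b·x̄ = 9 − 2.411082·3.075 = 1.585923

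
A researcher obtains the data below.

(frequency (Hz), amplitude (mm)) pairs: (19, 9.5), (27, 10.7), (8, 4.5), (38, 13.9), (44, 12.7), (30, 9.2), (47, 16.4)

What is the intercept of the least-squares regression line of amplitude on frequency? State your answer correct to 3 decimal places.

3.148

n = 7, Σx = 213, Σy = 76.9, Σxy = 2639.2, Σx² = 7643
Sxx = Σx² − (Σx)²/n = 7643 − 6481.285714 = 1161.714286
Sxy = Σxy − (Σx)(Σy)/n = 2639.2 − 2339.957143 = 299.242857
b = Sxy/Sxx = 299.242857/1161.714286 = 0.257587
a = ȳ − b·x̄ = 10.985714 − 0.257587·30.428571 = 3.147700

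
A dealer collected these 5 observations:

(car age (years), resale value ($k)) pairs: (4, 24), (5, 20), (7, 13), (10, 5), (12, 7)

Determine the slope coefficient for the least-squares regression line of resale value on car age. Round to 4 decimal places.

-2.2876

n = 5, Σx = 38, Σy = 69, Σxy = 421, Σx² = 334
Sxx = Σx² − (Σx)²/n = 334 − 288.8 = 45.2
Sxy = Σxy − (Σx)(Σy)/n = 421 − 524.4 = -103.4
b = Sxy/Sxx = -103.4/45.2 = -2.287611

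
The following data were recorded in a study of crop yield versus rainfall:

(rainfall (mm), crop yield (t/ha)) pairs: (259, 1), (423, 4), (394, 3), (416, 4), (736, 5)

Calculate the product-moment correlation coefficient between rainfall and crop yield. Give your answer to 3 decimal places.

n = 5, Σx = 2228, Σy = 17, Σxy = 8477, Σx² = 1115998, Σy² = 67
Sxx = Σx² − (Σx)²/n = 1115998 − 992796.8 = 123201.2
Sxy = Σxy − (Σx)(Σy)/n = 8477 − 7575.2 = 901.8
Syy = Σy² − (Σy)²/n = 67 − 57.8 = 9.2
r = Sxy/√(Sxx·Syy) = 901.8/√(1133451.04) = 901.8/1064.636576 = 0.847050

0.847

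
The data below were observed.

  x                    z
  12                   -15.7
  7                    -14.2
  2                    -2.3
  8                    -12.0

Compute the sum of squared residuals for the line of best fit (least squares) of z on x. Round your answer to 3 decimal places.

n = 4, Σx = 29, Σy = -44.2, Σxy = -388.4, Σx² = 261, Σy² = 597.42
Sxx = Σx² − (Σx)²/n = 261 − 210.25 = 50.75
Sxy = Σxy − (Σx)(Σy)/n = -388.4 − (-320.45) = -67.95
Syy = Σy² − (Σy)²/n = 597.42 − 488.41 = 109.01
b = Sxy/Sxx = -67.95/50.75 = -1.338916
SSE = Syy − b·Sxy = 109.01 − (-1.338916)·(-67.95) = 18.030640

18.031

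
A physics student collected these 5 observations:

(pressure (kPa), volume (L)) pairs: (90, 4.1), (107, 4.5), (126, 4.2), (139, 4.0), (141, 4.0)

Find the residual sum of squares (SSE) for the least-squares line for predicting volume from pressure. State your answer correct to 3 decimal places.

0.132

n = 5, Σx = 603, Σy = 20.8, Σxy = 2499.7, Σx² = 74627, Σy² = 86.7
Sxx = Σx² − (Σx)²/n = 74627 − 72721.8 = 1905.2
Sxy = Σxy − (Σx)(Σy)/n = 2499.7 − 2508.48 = -8.78
Syy = Σy² − (Σy)²/n = 86.7 − 86.528 = 0.172
b = Sxy/Sxx = -8.78/1905.2 = -0.004608
SSE = Syy − b·Sxy = 0.172 − (-0.004608)·(-8.78) = 0.131538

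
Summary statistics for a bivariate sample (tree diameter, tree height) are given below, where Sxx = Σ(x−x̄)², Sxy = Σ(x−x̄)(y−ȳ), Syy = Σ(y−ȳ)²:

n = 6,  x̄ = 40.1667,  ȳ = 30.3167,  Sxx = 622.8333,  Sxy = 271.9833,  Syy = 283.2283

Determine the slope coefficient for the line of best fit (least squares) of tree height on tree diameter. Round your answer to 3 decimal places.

b = Sxy/Sxx = 271.9833/622.8333 = 0.436687

0.437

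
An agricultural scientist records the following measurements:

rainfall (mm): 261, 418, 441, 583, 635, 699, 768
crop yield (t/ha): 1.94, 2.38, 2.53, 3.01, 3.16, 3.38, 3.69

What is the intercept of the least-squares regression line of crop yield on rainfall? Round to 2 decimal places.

n = 7, Σx = 3805, Σy = 20.09, Σxy = 11574.88, Σx² = 2258865
Sxx = Σx² − (Σx)²/n = 2258865 − 2068289.285714 = 190575.714286
Sxy = Σxy − (Σx)(Σy)/n = 11574.88 − 10920.35 = 654.53
b = Sxy/Sxx = 654.53/190575.714286 = 0.003434
a = ȳ − b·x̄ = 2.87 − 0.003434·543.571429 = 1.003110

1.00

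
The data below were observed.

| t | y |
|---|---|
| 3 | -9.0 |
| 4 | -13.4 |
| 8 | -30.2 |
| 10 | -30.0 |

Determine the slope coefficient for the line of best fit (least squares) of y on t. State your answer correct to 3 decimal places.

-3.235

n = 4, Σx = 25, Σy = -82.6, Σxy = -622.2, Σx² = 189
Sxx = Σx² − (Σx)²/n = 189 − 156.25 = 32.75
Sxy = Σxy − (Σx)(Σy)/n = -622.2 − (-516.25) = -105.95
b = Sxy/Sxx = -105.95/32.75 = -3.235115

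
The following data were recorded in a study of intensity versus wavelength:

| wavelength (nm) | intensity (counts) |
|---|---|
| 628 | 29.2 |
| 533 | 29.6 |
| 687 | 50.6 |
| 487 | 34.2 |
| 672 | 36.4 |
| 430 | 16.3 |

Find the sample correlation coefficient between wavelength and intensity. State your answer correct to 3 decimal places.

0.774

n = 6, Σx = 3437, Σy = 196.3, Σxy = 117001.8, Σx² = 2024095, Σy² = 7049.45
Sxx = Σx² − (Σx)²/n = 2024095 − 1968828.166667 = 55266.833333
Sxy = Σxy − (Σx)(Σy)/n = 117001.8 − 112447.183333 = 4554.616667
Syy = Σy² − (Σy)²/n = 7049.45 − 6422.281667 = 627.168333
r = Sxy/√(Sxx·Syy) = 4554.616667/√(34661607.750278) = 4554.616667/5887.410955 = 0.773620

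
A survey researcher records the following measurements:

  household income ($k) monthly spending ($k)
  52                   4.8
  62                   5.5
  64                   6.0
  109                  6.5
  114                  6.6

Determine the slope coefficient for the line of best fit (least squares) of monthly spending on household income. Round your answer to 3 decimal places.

n = 5, Σx = 401, Σy = 29.4, Σxy = 2435.5, Σx² = 35521
Sxx = Σx² − (Σx)²/n = 35521 − 32160.2 = 3360.8
Sxy = Σxy − (Σx)(Σy)/n = 2435.5 − 2357.88 = 77.62
b = Sxy/Sxx = 77.62/3360.8 = 0.023096

0.023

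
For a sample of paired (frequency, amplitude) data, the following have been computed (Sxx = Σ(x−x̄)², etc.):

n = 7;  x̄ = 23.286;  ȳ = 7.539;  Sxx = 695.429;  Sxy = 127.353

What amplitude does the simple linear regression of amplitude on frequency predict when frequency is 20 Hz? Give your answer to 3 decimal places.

6.937

b = Sxy/Sxx = 127.353/695.429 = 0.183129
a = ȳ − b·x̄ = 7.539 − 0.183129·23.286 = 3.274665
ŷ(20) = a + b·20 = 3.274665 + 0.183129·20 = 6.937239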